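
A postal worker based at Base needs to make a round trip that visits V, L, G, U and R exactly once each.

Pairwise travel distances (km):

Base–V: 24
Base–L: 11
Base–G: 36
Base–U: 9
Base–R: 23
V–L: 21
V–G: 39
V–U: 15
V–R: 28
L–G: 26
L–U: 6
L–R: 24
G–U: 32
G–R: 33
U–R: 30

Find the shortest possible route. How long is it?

122 km — the shortest possible round trip.

There are 60 distinct closed tours to check (reversals are equivalent).
Base-V-L-G-U-R-Base: 24+21+26+32+30+23 = 156
Base-V-L-G-R-U-Base: 24+21+26+33+30+9 = 143
Base-V-L-U-G-R-Base: 24+21+6+32+33+23 = 139
Base-V-L-U-R-G-Base: 24+21+6+30+33+36 = 150
Base-V-L-R-G-U-Base: 24+21+24+33+32+9 = 143
Base-V-L-R-U-G-Base: 24+21+24+30+32+36 = 167
Base-V-G-L-U-R-Base: 24+39+26+6+30+23 = 148
Base-V-G-L-R-U-Base: 24+39+26+24+30+9 = 152
Base-V-G-U-L-R-Base: 24+39+32+6+24+23 = 148
Base-V-G-U-R-L-Base: 24+39+32+30+24+11 = 160
Base-V-G-R-L-U-Base: 24+39+33+24+6+9 = 135
Base-V-G-R-U-L-Base: 24+39+33+30+6+11 = 143
Base-V-U-L-G-R-Base: 24+15+6+26+33+23 = 127
Base-V-U-L-R-G-Base: 24+15+6+24+33+36 = 138
… (46 more)
Base-L-G-R-V-U-Base: 11+26+33+28+15+9 = 122  ← best
The minimum is 122.
One optimal route: Base → L → G → R → V → U → Base (or its reverse).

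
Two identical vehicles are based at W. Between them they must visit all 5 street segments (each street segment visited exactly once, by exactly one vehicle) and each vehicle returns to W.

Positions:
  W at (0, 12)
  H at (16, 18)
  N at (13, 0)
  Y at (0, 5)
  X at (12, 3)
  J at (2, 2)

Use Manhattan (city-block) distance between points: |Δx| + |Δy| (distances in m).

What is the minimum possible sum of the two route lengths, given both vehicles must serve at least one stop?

84 m — the smallest possible combined total.

Try each way of splitting the stops between the two vehicles (each non-empty) and, for each split, find the best tour for each vehicle:
  {H} + {N, Y, X, J}: 44 + 50 = 94
  {N} + {H, Y, X, J}: 50 + 64 = 114
  {H, N} + {Y, X, J}: 68 + 44 = 112
  {Y} + {H, N, X, J}: 14 + 70 = 84
  {H, Y} + {N, X, J}: 58 + 50 = 108
  {N, Y} + {H, X, J}: 50 + 64 = 114
  … (15 splits in total)
Best: vehicle 1 W → Y → W = 14; vehicle 2 W → H → N → X → J → W = 70; combined 84.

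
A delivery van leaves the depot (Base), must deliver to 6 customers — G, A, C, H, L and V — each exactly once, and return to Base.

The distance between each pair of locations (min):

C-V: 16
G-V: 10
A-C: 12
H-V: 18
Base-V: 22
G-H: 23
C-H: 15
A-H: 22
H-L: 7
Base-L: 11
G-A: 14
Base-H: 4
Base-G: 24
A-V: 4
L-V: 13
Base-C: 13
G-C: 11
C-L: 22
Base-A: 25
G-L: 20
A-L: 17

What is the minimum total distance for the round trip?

Shortest round trip = 66 min.

There are 360 distinct closed tours to check (reversals are equivalent).
Base - G - A - C - H - L - V - Base: 24+14+12+15+7+13+22 = 107
Base - G - A - C - H - V - L - Base: 24+14+12+15+18+13+11 = 107
Base - G - A - C - L - H - V - Base: 24+14+12+22+7+18+22 = 119
Base - G - A - C - L - V - H - Base: 24+14+12+22+13+18+4 = 107
Base - G - A - C - V - H - L - Base: 24+14+12+16+18+7+11 = 102
Base - G - A - C - V - L - H - Base: 24+14+12+16+13+7+4 = 90
Base - G - A - H - C - L - V - Base: 24+14+22+15+22+13+22 = 132
Base - G - A - H - C - V - L - Base: 24+14+22+15+16+13+11 = 115
… (352 more)
Base - C - G - A - V - L - H - Base: 13+11+14+4+13+7+4 = 66  ← best
The minimum is 66.
One optimal route: Base → C → G → A → V → L → H → Base (or its reverse).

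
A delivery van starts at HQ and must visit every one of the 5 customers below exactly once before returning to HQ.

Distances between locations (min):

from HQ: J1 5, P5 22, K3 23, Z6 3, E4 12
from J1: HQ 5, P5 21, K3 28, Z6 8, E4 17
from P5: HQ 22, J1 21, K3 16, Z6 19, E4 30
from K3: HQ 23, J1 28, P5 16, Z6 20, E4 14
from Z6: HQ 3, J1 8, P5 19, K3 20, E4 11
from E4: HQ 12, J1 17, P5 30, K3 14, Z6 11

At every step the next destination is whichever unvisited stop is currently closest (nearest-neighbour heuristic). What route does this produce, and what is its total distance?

Total distance 80 min via the nearest-neighbour route HQ → Z6 → J1 → E4 → K3 → P5 → HQ.

At HQ the remaining stops are Z6 3, J1 5, E4 12, P5 22, K3 23; go to Z6.
At Z6 the remaining stops are J1 8, E4 11, P5 19, K3 20; go to J1.
At J1 the remaining stops are E4 17, P5 21, K3 28; go to E4.
At E4 the remaining stops are K3 14, P5 30; go to K3.
At K3 the remaining stops are P5 16; go to P5.
Return P5→HQ: 22.
Total = 3 + 8 + 17 + 14 + 16 + 22 = 80.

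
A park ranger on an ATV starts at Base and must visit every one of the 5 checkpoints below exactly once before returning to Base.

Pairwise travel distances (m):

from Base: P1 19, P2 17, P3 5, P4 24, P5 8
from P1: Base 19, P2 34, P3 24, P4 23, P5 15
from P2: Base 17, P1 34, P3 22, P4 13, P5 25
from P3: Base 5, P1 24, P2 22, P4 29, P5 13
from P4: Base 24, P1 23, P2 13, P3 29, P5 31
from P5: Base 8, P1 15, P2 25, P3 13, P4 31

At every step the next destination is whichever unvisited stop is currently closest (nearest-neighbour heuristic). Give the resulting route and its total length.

Total distance 86 m via the nearest-neighbour route Base → P3 → P5 → P1 → P4 → P2 → Base.

Base → [P3:5 / P5:8 / P2:17 / P1:19 / P4:24] → P3 (5)
P3 → [P5:13 / P2:22 / P1:24 / P4:29] → P5 (13)
P5 → [P1:15 / P2:25 / P4:31] → P1 (15)
P1 → [P4:23 / P2:34] → P4 (23)
P4 → [P2:13] → P2 (13)
Return P2→Base: 17.
Total = 5 + 13 + 15 + 23 + 13 + 17 = 86.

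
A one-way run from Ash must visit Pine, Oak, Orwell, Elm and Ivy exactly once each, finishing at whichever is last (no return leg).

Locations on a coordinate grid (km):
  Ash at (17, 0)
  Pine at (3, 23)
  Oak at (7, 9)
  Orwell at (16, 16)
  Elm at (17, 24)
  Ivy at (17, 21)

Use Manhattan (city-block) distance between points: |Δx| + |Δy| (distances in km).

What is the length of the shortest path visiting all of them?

There are 5! = 120 possible orderings.
Ash - Pine - Oak - Orwell - Elm - Ivy: 37+18+16+9+3 = 83
Ash - Pine - Oak - Orwell - Ivy - Elm: 37+18+16+6+3 = 80
Ash - Pine - Oak - Elm - Orwell - Ivy: 37+18+25+9+6 = 95
Ash - Pine - Oak - Elm - Ivy - Orwell: 37+18+25+3+6 = 89
Ash - Pine - Oak - Ivy - Orwell - Elm: 37+18+22+6+9 = 92
Ash - Pine - Oak - Ivy - Elm - Orwell: 37+18+22+3+9 = 89
Ash - Pine - Orwell - Oak - Elm - Ivy: 37+20+16+25+3 = 101
Ash - Pine - Orwell - Oak - Ivy - Elm: 37+20+16+22+3 = 98
Ash - Pine - Orwell - Elm - Oak - Ivy: 37+20+9+25+22 = 113
Ash - Pine - Orwell - Elm - Ivy - Oak: 37+20+9+3+22 = 91
Ash - Pine - Orwell - Ivy - Oak - Elm: 37+20+6+22+25 = 110
Ash - Pine - Orwell - Ivy - Elm - Oak: 37+20+6+3+25 = 91
Ash - Pine - Elm - Oak - Orwell - Ivy: 37+15+25+16+6 = 99
Ash - Pine - Elm - Oak - Ivy - Orwell: 37+15+25+22+6 = 105
… (106 more)
Ash - Oak - Orwell - Ivy - Elm - Pine: 19+16+6+3+15 = 59  ← best
The minimum is 59.
One shortest path: Ash → Oak → Orwell → Ivy → Elm → Pine.

Minimum one-way distance = 59 km.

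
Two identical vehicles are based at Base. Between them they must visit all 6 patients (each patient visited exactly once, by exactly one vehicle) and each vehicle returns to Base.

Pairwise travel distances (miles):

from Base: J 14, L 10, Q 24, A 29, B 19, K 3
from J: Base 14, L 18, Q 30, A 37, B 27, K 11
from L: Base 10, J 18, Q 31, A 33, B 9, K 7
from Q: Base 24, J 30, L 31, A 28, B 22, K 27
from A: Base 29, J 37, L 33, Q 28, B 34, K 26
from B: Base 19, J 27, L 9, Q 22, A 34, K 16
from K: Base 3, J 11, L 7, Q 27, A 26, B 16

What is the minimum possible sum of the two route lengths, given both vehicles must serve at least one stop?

Check every non-empty split of the stops between the two vehicles; for each half take its own optimal tour:
  {J} + {L, Q, A, B, K}: 28 + 98 = 126
  {L} + {J, Q, A, B, K}: 20 + 120 = 140
  {J, L} + {Q, A, B, K}: 42 + 98 = 140
  {Q} + {J, L, A, B, K}: 48 + 104 = 152
  {J, Q} + {L, A, B, K}: 68 + 82 = 150
  {L, Q} + {J, A, B, K}: 65 + 104 = 169
  … (31 splits in total)
Best: vehicle 1 Base → J → Base = 28; vehicle 2 Base → L → B → Q → A → K → Base = 98; combined 126.

126 miles — the smallest possible combined total.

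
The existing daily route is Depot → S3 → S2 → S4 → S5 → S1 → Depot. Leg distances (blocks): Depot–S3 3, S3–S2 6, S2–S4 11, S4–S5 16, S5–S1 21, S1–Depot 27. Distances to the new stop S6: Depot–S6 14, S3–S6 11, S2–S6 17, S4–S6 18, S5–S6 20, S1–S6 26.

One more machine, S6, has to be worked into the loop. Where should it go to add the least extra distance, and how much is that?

Insertion cost between consecutive stops i–j is d(i,S6) + d(S6,j) − d(i,j):
  between Depot and S3: 14 + 11 − 3 = 22
  between S3 and S2: 11 + 17 − 6 = 22
  between S2 and S4: 17 + 18 − 11 = 24
  between S4 and S5: 18 + 20 − 16 = 22
  between S5 and S1: 20 + 26 − 21 = 25
  between S1 and Depot: 26 + 14 − 27 = 13
Cheapest insertion is between S1 and Depot, adding 13.
New total = 84 + 13 = 97.

+13 blocks — insert S6 between S1 and Depot.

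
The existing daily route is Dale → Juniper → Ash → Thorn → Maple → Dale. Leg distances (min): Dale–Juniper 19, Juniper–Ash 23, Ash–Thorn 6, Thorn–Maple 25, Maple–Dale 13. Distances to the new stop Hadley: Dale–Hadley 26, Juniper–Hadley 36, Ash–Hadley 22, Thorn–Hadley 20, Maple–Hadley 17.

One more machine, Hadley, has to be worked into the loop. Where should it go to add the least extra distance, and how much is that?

Adding 12 min by placing Hadley on the Thorn–Maple leg.

Insertion cost between consecutive stops i–j is d(i,Hadley) + d(Hadley,j) − d(i,j):
  between Dale and Juniper: 26 + 36 − 19 = 43
  between Juniper and Ash: 36 + 22 − 23 = 35
  between Ash and Thorn: 22 + 20 − 6 = 36
  between Thorn and Maple: 20 + 17 − 25 = 12
  between Maple and Dale: 17 + 26 − 13 = 30
Cheapest insertion is between Thorn and Maple, adding 12.
New total = 86 + 12 = 98.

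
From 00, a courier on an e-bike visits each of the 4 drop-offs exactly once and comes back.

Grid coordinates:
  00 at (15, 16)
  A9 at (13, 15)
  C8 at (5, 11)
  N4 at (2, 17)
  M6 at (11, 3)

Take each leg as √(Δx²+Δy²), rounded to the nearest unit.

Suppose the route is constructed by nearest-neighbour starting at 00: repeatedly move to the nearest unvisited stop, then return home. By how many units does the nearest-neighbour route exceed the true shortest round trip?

00: A9=2, C8=11, N4=13, M6=14 ⇒ A9
A9: C8=9, N4=11, M6=12 ⇒ C8
C8: N4=7, M6=10 ⇒ N4
N4: M6=17 ⇒ M6
NN route 00 → A9 → C8 → N4 → M6 → 00 costs 49.
Optimal: 00 → A9 → N4 → C8 → M6 → 00 costs 44 (by enumerating all 12 distinct tours).
Excess = 49 − 44 = 5.

The nearest-neighbour route is 5 longer than optimal.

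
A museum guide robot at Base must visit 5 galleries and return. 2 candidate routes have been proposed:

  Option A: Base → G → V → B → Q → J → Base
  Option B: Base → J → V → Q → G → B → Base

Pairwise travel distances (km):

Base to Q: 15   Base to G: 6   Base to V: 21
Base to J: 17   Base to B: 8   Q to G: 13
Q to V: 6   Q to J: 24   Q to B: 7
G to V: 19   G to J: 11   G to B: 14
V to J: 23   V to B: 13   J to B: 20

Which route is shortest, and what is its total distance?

Shortest is Option B, total 81 km.

Option A: 6 + 19 + 13 + 7 + 24 + 17 = 86
Option B: 17 + 23 + 6 + 13 + 14 + 8 = 81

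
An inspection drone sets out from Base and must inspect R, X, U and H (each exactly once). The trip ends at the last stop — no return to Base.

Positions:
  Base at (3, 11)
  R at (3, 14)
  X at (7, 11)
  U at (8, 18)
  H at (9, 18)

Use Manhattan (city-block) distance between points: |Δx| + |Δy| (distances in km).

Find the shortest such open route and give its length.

Minimum one-way distance = 19 km.

There are 4! = 24 possible orderings.
Base→R→X→U→H: 3+7+8+1 = 19
Base→R→X→H→U: 3+7+9+1 = 20
Base→R→U→X→H: 3+9+8+9 = 29
Base→R→U→H→X: 3+9+1+9 = 22
Base→R→H→X→U: 3+10+9+8 = 30
Base→R→H→U→X: 3+10+1+8 = 22
Base→X→R→U→H: 4+7+9+1 = 21
Base→X→R→H→U: 4+7+10+1 = 22
Base→X→U→R→H: 4+8+9+10 = 31
Base→X→U→H→R: 4+8+1+10 = 23
Base→X→H→R→U: 4+9+10+9 = 32
Base→X→H→U→R: 4+9+1+9 = 23
Base→U→R→X→H: 12+9+7+9 = 37
Base→U→R→H→X: 12+9+10+9 = 40
… (10 more)
The minimum is 19.
One shortest path: Base → R → X → U → H.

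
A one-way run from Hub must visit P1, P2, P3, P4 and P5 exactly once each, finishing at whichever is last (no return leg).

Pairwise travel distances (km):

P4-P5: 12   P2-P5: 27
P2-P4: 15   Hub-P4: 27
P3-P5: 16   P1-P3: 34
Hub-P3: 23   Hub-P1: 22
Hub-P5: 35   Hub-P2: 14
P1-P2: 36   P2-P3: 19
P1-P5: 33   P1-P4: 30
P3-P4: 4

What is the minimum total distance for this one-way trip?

There are 5! = 120 possible orderings.
Hub → P1 → P2 → P3 → P4 → P5: 22+36+19+4+12 = 93
Hub → P1 → P2 → P3 → P5 → P4: 22+36+19+16+12 = 105
Hub → P1 → P2 → P4 → P3 → P5: 22+36+15+4+16 = 93
Hub → P1 → P2 → P4 → P5 → P3: 22+36+15+12+16 = 101
Hub → P1 → P2 → P5 → P3 → P4: 22+36+27+16+4 = 105
Hub → P1 → P2 → P5 → P4 → P3: 22+36+27+12+4 = 101
Hub → P1 → P3 → P2 → P4 → P5: 22+34+19+15+12 = 102
Hub → P1 → P3 → P2 → P5 → P4: 22+34+19+27+12 = 114
Hub → P1 → P3 → P4 → P2 → P5: 22+34+4+15+27 = 102
Hub → P1 → P3 → P4 → P5 → P2: 22+34+4+12+27 = 99
Hub → P1 → P3 → P5 → P2 → P4: 22+34+16+27+15 = 114
Hub → P1 → P3 → P5 → P4 → P2: 22+34+16+12+15 = 99
Hub → P1 → P4 → P2 → P3 → P5: 22+30+15+19+16 = 102
Hub → P1 → P4 → P2 → P5 → P3: 22+30+15+27+16 = 110
… (106 more)
Hub → P2 → P3 → P4 → P5 → P1: 14+19+4+12+33 = 82  ← best
The minimum is 82.
One shortest path: Hub → P2 → P3 → P4 → P5 → P1.

82 km — the minimum one-way total.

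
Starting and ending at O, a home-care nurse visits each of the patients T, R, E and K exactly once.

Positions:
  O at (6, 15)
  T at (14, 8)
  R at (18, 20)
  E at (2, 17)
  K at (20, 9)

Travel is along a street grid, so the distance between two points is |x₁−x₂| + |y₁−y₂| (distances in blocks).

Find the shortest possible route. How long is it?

O→T→R→E→K→O: 15+16+19+26+20 = 96
O→T→R→K→E→O: 15+16+13+26+6 = 76
O→T→E→R→K→O: 15+21+19+13+20 = 88
O→T→E→K→R→O: 15+21+26+13+17 = 92
O→T→K→R→E→O: 15+7+13+19+6 = 60
O→T→K→E→R→O: 15+7+26+19+17 = 84
O→R→T→E→K→O: 17+16+21+26+20 = 100
O→R→T→K→E→O: 17+16+7+26+6 = 72
O→R→E→T→K→O: 17+19+21+7+20 = 84
O→R→K→T→E→O: 17+13+7+21+6 = 64
O→E→T→R→K→O: 6+21+16+13+20 = 76
O→E→R→T→K→O: 6+19+16+7+20 = 68
The minimum is 60.
One optimal route: O → T → K → R → E → O (or its reverse).

Shortest round trip = 60 blocks.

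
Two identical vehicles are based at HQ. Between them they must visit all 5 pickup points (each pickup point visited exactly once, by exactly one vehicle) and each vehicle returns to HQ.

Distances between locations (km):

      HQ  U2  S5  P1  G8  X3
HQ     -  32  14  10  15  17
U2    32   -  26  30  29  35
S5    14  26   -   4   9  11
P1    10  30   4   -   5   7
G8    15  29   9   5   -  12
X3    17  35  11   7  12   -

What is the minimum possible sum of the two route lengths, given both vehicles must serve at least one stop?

Check every non-empty split of the stops between the two vehicles; for each half take its own optimal tour:
  {U2} + {S5, P1, G8, X3}: 64 + 52 = 116
  {S5} + {U2, P1, G8, X3}: 28 + 90 = 118
  {U2, S5} + {P1, G8, X3}: 72 + 44 = 116
  {P1} + {U2, S5, G8, X3}: 20 + 96 = 116
  {U2, P1} + {S5, G8, X3}: 72 + 52 = 124
  {S5, P1} + {U2, G8, X3}: 28 + 90 = 118
  … (15 splits in total)
Best: vehicle 1 HQ → U2 → HQ = 64; vehicle 2 HQ → S5 → P1 → G8 → X3 → HQ = 52; combined 116.

Minimum combined distance: 116 km.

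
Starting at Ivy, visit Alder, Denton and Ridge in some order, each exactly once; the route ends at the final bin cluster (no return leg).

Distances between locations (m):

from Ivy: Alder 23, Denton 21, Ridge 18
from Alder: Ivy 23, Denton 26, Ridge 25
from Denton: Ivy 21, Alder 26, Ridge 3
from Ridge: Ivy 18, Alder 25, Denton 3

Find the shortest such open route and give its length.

Shortest open route: 47 m.

There are 3! = 6 possible orderings.
Ivy→Alder→Denton→Ridge: 23+26+3 = 52
Ivy→Alder→Ridge→Denton: 23+25+3 = 51
Ivy→Denton→Alder→Ridge: 21+26+25 = 72
Ivy→Denton→Ridge→Alder: 21+3+25 = 49
Ivy→Ridge→Alder→Denton: 18+25+26 = 69
Ivy→Ridge→Denton→Alder: 18+3+26 = 47
The minimum is 47.
One shortest path: Ivy → Ridge → Denton → Alder.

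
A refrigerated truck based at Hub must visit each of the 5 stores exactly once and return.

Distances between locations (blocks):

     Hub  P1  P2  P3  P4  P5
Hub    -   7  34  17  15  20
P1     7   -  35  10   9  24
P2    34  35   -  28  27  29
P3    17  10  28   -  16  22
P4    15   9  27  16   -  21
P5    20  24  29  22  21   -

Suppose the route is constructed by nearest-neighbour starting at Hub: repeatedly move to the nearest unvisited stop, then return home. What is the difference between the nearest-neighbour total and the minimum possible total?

8 blocks longer than the optimal tour.

From Hub: P1=7, P4=15, P3=17, P5=20, P2=34 → choose P1 (7).
From P1: P4=9, P3=10, P5=24, P2=35 → choose P4 (9).
From P4: P3=16, P5=21, P2=27 → choose P3 (16).
From P3: P5=22, P2=28 → choose P5 (22).
From P5: P2=29 → choose P2 (29).
NN route Hub → P1 → P4 → P3 → P5 → P2 → Hub costs 117.
Optimal: Hub → P1 → P3 → P4 → P2 → P5 → Hub costs 109 (by enumerating all 60 distinct tours).
Excess = 117 − 109 = 8.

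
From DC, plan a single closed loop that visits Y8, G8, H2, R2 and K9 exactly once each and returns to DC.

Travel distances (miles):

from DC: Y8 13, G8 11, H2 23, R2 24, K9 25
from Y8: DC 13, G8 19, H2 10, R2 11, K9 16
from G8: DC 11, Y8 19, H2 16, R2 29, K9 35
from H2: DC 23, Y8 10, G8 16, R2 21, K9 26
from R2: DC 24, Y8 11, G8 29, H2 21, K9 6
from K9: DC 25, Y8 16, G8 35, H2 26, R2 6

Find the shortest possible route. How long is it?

DC → Y8 → G8 → H2 → R2 → K9 → DC: 13+19+16+21+6+25 = 100
DC → Y8 → G8 → H2 → K9 → R2 → DC: 13+19+16+26+6+24 = 104
DC → Y8 → G8 → R2 → H2 → K9 → DC: 13+19+29+21+26+25 = 133
DC → Y8 → G8 → R2 → K9 → H2 → DC: 13+19+29+6+26+23 = 116
DC → Y8 → G8 → K9 → H2 → R2 → DC: 13+19+35+26+21+24 = 138
DC → Y8 → G8 → K9 → R2 → H2 → DC: 13+19+35+6+21+23 = 117
DC → Y8 → H2 → G8 → R2 → K9 → DC: 13+10+16+29+6+25 = 99
DC → Y8 → H2 → G8 → K9 → R2 → DC: 13+10+16+35+6+24 = 104
DC → Y8 → H2 → R2 → G8 → K9 → DC: 13+10+21+29+35+25 = 133
DC → Y8 → H2 → R2 → K9 → G8 → DC: 13+10+21+6+35+11 = 96
DC → Y8 → H2 → K9 → G8 → R2 → DC: 13+10+26+35+29+24 = 137
DC → Y8 → H2 → K9 → R2 → G8 → DC: 13+10+26+6+29+11 = 95
DC → Y8 → R2 → G8 → H2 → K9 → DC: 13+11+29+16+26+25 = 120
DC → Y8 → R2 → G8 → K9 → H2 → DC: 13+11+29+35+26+23 = 137
… (46 more)
DC → G8 → H2 → Y8 → R2 → K9 → DC: 11+16+10+11+6+25 = 79  ← best
The minimum is 79.
One optimal route: DC → G8 → H2 → Y8 → R2 → K9 → DC (or its reverse).

Minimum total distance: 79 miles.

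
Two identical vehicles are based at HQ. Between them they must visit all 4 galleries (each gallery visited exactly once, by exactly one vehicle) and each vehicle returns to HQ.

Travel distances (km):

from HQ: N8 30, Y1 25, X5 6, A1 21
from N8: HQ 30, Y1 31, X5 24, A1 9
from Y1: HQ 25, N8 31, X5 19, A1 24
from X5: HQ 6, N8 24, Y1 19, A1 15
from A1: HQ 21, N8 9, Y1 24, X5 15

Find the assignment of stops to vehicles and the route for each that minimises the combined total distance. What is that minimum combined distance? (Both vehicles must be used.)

Check every non-empty split of the stops between the two vehicles; for each half take its own optimal tour:
  {N8} + {Y1, X5, A1}: 60 + 70 = 130
  {Y1} + {N8, X5, A1}: 50 + 60 = 110
  {N8, Y1} + {X5, A1}: 86 + 42 = 128
  {X5} + {N8, Y1, A1}: 12 + 86 = 98
  {N8, X5} + {Y1, A1}: 60 + 70 = 130
  {Y1, X5} + {N8, A1}: 50 + 60 = 110
  … (7 splits in total)
Best: vehicle 1 HQ → X5 → HQ = 12; vehicle 2 HQ → Y1 → N8 → A1 → HQ = 86; combined 98.

Minimum combined distance: 98 km.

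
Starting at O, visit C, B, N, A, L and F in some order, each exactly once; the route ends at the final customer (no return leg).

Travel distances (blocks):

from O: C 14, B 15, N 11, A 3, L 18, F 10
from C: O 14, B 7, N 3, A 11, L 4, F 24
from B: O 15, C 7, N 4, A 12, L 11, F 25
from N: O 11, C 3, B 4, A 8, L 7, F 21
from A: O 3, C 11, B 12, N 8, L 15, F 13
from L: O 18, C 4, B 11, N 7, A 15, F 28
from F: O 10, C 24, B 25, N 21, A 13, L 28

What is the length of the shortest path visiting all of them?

There are 6! = 720 possible orderings.
O - C - B - N - A - L - F: 14+7+4+8+15+28 = 76
O - C - B - N - A - F - L: 14+7+4+8+13+28 = 74
O - C - B - N - L - A - F: 14+7+4+7+15+13 = 60
O - C - B - N - L - F - A: 14+7+4+7+28+13 = 73
O - C - B - N - F - A - L: 14+7+4+21+13+15 = 74
O - C - B - N - F - L - A: 14+7+4+21+28+15 = 89
O - C - B - A - N - L - F: 14+7+12+8+7+28 = 76
O - C - B - A - N - F - L: 14+7+12+8+21+28 = 90
… (712 more)
O - F - A - B - N - C - L: 10+13+12+4+3+4 = 46  ← best
The minimum is 46.
One shortest path: O → F → A → B → N → C → L.

Shortest open route: 46 blocks.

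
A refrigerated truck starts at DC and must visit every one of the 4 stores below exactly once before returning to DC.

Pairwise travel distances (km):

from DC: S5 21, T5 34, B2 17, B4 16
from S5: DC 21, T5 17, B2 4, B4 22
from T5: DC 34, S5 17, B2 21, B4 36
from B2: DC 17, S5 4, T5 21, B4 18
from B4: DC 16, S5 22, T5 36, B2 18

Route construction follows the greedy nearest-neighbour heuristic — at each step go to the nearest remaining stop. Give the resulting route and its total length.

At DC the remaining stops are B4 16, B2 17, S5 21, T5 34; go to B4.
At B4 the remaining stops are B2 18, S5 22, T5 36; go to B2.
At B2 the remaining stops are S5 4, T5 21; go to S5.
At S5 the remaining stops are T5 17; go to T5.
Return T5→DC: 34.
Total = 16 + 18 + 4 + 17 + 34 = 89.

Total distance 89 km via the nearest-neighbour route DC → B4 → B2 → S5 → T5 → DC.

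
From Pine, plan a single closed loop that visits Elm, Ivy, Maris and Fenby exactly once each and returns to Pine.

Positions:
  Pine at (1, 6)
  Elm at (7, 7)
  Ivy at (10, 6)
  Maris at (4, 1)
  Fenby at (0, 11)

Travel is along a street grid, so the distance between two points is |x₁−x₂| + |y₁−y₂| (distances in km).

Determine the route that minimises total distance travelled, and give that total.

With 4 stops there are 4!/2 = 12 distinct round trips (a route and its reverse cost the same).
Pine-Elm-Ivy-Maris-Fenby-Pine: 7+4+11+14+6 = 42
Pine-Elm-Ivy-Fenby-Maris-Pine: 7+4+15+14+8 = 48
Pine-Elm-Maris-Ivy-Fenby-Pine: 7+9+11+15+6 = 48
Pine-Elm-Maris-Fenby-Ivy-Pine: 7+9+14+15+9 = 54
Pine-Elm-Fenby-Ivy-Maris-Pine: 7+11+15+11+8 = 52
Pine-Elm-Fenby-Maris-Ivy-Pine: 7+11+14+11+9 = 52
Pine-Ivy-Elm-Maris-Fenby-Pine: 9+4+9+14+6 = 42
Pine-Ivy-Elm-Fenby-Maris-Pine: 9+4+11+14+8 = 46
Pine-Ivy-Maris-Elm-Fenby-Pine: 9+11+9+11+6 = 46
Pine-Ivy-Fenby-Elm-Maris-Pine: 9+15+11+9+8 = 52
Pine-Maris-Elm-Ivy-Fenby-Pine: 8+9+4+15+6 = 42
Pine-Maris-Ivy-Elm-Fenby-Pine: 8+11+4+11+6 = 40
The minimum is 40.
One optimal route: Pine → Maris → Ivy → Elm → Fenby → Pine (or its reverse).

Shortest round trip = 40 km.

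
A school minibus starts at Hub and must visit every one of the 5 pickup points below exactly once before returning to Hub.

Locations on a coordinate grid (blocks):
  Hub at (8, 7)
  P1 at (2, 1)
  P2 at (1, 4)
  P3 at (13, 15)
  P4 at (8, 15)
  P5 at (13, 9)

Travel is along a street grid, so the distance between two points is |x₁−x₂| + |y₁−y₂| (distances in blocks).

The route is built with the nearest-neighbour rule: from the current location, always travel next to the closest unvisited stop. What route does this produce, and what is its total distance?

From Hub: distances to unvisited — P5=7, P4=8, P2=10, P1=12, P3=13. Nearest is P5 (7).
From P5: distances to unvisited — P3=6, P4=11, P2=17, P1=19. Nearest is P3 (6).
From P3: distances to unvisited — P4=5, P2=23, P1=25. Nearest is P4 (5).
From P4: distances to unvisited — P2=18, P1=20. Nearest is P2 (18).
From P2: distances to unvisited — P1=4. Nearest is P1 (4).
Return P1→Hub: 12.
Total = 7 + 6 + 5 + 18 + 4 + 12 = 52.

52 blocks along Hub → P5 → P3 → P4 → P2 → P1 → Hub.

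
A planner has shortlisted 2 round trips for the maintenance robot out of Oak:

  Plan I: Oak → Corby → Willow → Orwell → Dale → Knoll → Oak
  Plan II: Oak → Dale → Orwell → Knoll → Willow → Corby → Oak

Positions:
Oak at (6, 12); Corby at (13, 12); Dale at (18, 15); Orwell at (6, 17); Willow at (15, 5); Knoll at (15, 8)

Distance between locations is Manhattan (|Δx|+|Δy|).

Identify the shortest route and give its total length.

Plan I: 7 + 9 + 21 + 14 + 10 + 13 = 74
Plan II: 15 + 14 + 18 + 3 + 9 + 7 = 66

66 — Plan II is the shortest.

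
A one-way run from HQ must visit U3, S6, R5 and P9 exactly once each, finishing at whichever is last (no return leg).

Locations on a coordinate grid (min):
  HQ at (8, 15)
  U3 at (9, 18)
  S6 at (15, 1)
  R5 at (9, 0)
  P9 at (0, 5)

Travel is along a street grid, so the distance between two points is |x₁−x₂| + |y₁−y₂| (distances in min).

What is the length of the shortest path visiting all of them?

Minimum one-way distance = 47 min.

There are 4! = 24 possible orderings.
HQ - U3 - S6 - R5 - P9: 4+23+7+14 = 48
HQ - U3 - S6 - P9 - R5: 4+23+19+14 = 60
HQ - U3 - R5 - S6 - P9: 4+18+7+19 = 48
HQ - U3 - R5 - P9 - S6: 4+18+14+19 = 55
HQ - U3 - P9 - S6 - R5: 4+22+19+7 = 52
HQ - U3 - P9 - R5 - S6: 4+22+14+7 = 47
HQ - S6 - U3 - R5 - P9: 21+23+18+14 = 76
HQ - S6 - U3 - P9 - R5: 21+23+22+14 = 80
HQ - S6 - R5 - U3 - P9: 21+7+18+22 = 68
HQ - S6 - R5 - P9 - U3: 21+7+14+22 = 64
HQ - S6 - P9 - U3 - R5: 21+19+22+18 = 80
HQ - S6 - P9 - R5 - U3: 21+19+14+18 = 72
HQ - R5 - U3 - S6 - P9: 16+18+23+19 = 76
HQ - R5 - U3 - P9 - S6: 16+18+22+19 = 75
… (10 more)
The minimum is 47.
One shortest path: HQ → U3 → P9 → R5 → S6.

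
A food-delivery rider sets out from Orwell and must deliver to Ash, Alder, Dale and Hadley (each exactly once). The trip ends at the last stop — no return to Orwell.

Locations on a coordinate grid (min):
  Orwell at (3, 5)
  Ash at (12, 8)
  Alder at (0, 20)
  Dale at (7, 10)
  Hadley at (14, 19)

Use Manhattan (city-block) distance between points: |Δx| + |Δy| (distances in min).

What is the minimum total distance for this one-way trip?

44 min — the minimum one-way total.

There are 4! = 24 possible orderings.
Orwell → Ash → Alder → Dale → Hadley: 12+24+17+16 = 69
Orwell → Ash → Alder → Hadley → Dale: 12+24+15+16 = 67
Orwell → Ash → Dale → Alder → Hadley: 12+7+17+15 = 51
Orwell → Ash → Dale → Hadley → Alder: 12+7+16+15 = 50
Orwell → Ash → Hadley → Alder → Dale: 12+13+15+17 = 57
Orwell → Ash → Hadley → Dale → Alder: 12+13+16+17 = 58
Orwell → Alder → Ash → Dale → Hadley: 18+24+7+16 = 65
Orwell → Alder → Ash → Hadley → Dale: 18+24+13+16 = 71
Orwell → Alder → Dale → Ash → Hadley: 18+17+7+13 = 55
Orwell → Alder → Dale → Hadley → Ash: 18+17+16+13 = 64
Orwell → Alder → Hadley → Ash → Dale: 18+15+13+7 = 53
Orwell → Alder → Hadley → Dale → Ash: 18+15+16+7 = 56
Orwell → Dale → Ash → Alder → Hadley: 9+7+24+15 = 55
Orwell → Dale → Ash → Hadley → Alder: 9+7+13+15 = 44
… (10 more)
The minimum is 44.
One shortest path: Orwell → Dale → Ash → Hadley → Alder.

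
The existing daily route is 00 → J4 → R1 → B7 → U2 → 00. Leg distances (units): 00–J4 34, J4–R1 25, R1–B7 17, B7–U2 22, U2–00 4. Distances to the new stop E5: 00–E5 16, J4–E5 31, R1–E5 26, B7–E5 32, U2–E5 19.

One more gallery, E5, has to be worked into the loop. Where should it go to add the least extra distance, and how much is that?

Insertion cost between consecutive stops i–j is d(i,E5) + d(E5,j) − d(i,j):
  between 00 and J4: 16 + 31 − 34 = 13
  between J4 and R1: 31 + 26 − 25 = 32
  between R1 and B7: 26 + 32 − 17 = 41
  between B7 and U2: 32 + 19 − 22 = 29
  between U2 and 00: 19 + 16 − 4 = 31
Cheapest insertion is between 00 and J4, adding 13.
New total = 102 + 13 = 115.

Adding 13 by placing E5 on the 00–J4 leg.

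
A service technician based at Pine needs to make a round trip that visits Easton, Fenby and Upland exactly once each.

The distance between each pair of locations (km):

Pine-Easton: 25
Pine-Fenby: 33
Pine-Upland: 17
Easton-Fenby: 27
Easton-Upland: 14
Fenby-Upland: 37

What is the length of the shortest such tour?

With 3 stops there are 3!/2 = 3 distinct round trips (a route and its reverse cost the same).
Pine → Easton → Fenby → Upland → Pine: 25+27+37+17 = 106
Pine → Easton → Upland → Fenby → Pine: 25+14+37+33 = 109
Pine → Fenby → Easton → Upland → Pine: 33+27+14+17 = 91
The minimum is 91.
One optimal route: Pine → Fenby → Easton → Upland → Pine (or its reverse).

Shortest round trip = 91 km.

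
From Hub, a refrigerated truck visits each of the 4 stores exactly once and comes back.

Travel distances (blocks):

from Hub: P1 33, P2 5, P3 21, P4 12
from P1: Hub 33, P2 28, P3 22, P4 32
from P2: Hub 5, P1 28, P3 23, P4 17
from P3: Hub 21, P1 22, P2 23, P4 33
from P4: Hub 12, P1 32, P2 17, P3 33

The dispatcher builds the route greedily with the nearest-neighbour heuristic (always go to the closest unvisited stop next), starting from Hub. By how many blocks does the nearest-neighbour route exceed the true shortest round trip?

Hub: P2=5, P4=12, P3=21, P1=33 ⇒ P2
P2: P4=17, P3=23, P1=28 ⇒ P4
P4: P1=32, P3=33 ⇒ P1
P1: P3=22 ⇒ P3
NN route Hub → P2 → P4 → P1 → P3 → Hub costs 97.
Optimal: Hub → P2 → P3 → P1 → P4 → Hub costs 94 (by enumerating all 12 distinct tours).
Excess = 97 − 94 = 3.

3 blocks longer than the optimal tour.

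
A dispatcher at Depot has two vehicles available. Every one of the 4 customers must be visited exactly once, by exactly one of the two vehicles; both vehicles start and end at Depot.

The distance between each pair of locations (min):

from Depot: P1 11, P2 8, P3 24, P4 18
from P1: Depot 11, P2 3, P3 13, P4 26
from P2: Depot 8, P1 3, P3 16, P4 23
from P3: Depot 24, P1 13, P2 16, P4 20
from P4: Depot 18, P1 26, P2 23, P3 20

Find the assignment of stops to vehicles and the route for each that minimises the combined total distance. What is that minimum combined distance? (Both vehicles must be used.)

78 min — the smallest possible combined total.

Try each way of splitting the stops between the two vehicles (each non-empty) and, for each split, find the best tour for each vehicle:
  {P1} + {P2, P3, P4}: 22 + 62 = 84
  {P2} + {P1, P3, P4}: 16 + 62 = 78
  {P1, P2} + {P3, P4}: 22 + 62 = 84
  {P3} + {P1, P2, P4}: 48 + 55 = 103
  {P1, P3} + {P2, P4}: 48 + 49 = 97
  {P2, P3} + {P1, P4}: 48 + 55 = 103
  … (7 splits in total)
Best: vehicle 1 Depot → P2 → Depot = 16; vehicle 2 Depot → P1 → P3 → P4 → Depot = 62; combined 78.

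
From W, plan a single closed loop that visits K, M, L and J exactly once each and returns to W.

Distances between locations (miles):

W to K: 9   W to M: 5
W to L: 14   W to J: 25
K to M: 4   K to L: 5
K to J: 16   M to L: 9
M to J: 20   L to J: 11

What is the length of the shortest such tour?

There are 12 distinct closed tours to check (reversals are equivalent).
W - K - M - L - J - W: 9+4+9+11+25 = 58
W - K - M - J - L - W: 9+4+20+11+14 = 58
W - K - L - M - J - W: 9+5+9+20+25 = 68
W - K - L - J - M - W: 9+5+11+20+5 = 50
W - K - J - M - L - W: 9+16+20+9+14 = 68
W - K - J - L - M - W: 9+16+11+9+5 = 50
W - M - K - L - J - W: 5+4+5+11+25 = 50
W - M - K - J - L - W: 5+4+16+11+14 = 50
W - M - L - K - J - W: 5+9+5+16+25 = 60
W - M - J - K - L - W: 5+20+16+5+14 = 60
W - L - K - M - J - W: 14+5+4+20+25 = 68
W - L - M - K - J - W: 14+9+4+16+25 = 68
The minimum is 50.
One optimal route: W → K → L → J → M → W (or its reverse).

Minimum total distance: 50 miles.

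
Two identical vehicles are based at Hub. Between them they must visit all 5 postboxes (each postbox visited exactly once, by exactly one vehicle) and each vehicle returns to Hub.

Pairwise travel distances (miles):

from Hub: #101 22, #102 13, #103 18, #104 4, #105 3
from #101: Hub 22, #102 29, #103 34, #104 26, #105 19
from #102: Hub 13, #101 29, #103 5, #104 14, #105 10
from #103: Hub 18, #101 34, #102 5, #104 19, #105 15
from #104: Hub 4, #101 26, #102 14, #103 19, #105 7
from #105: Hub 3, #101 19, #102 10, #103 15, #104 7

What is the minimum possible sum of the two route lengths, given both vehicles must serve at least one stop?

Check every non-empty split of the stops between the two vehicles; for each half take its own optimal tour:
  {#101} + {#102, #103, #104, #105}: 44 + 41 = 85
  {#102} + {#101, #103, #104, #105}: 26 + 79 = 105
  {#101, #102} + {#103, #104, #105}: 64 + 41 = 105
  {#103} + {#101, #102, #104, #105}: 36 + 69 = 105
  {#101, #103} + {#102, #104, #105}: 74 + 31 = 105
  {#102, #103} + {#101, #104, #105}: 36 + 52 = 88
  … (15 splits in total)
  {#104} + {#101, #102, #103, #105}: 8 + 74 = 82  ← best
Best: vehicle 1 Hub → #104 → Hub = 8; vehicle 2 Hub → #101 → #102 → #103 → #105 → Hub = 74; combined 82.

82 miles — the smallest possible combined total.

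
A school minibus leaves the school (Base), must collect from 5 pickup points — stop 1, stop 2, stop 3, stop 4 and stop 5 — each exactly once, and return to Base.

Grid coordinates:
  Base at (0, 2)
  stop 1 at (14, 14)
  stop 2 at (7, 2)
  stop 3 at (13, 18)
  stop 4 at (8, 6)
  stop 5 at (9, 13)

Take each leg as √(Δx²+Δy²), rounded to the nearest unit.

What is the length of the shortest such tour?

45 — the shortest possible round trip.

There are 60 distinct closed tours to check (reversals are equivalent).
Base-stop 1-stop 2-stop 3-stop 4-stop 5-Base: 18+14+17+13+7+14 = 83
Base-stop 1-stop 2-stop 3-stop 5-stop 4-Base: 18+14+17+6+7+9 = 71
Base-stop 1-stop 2-stop 4-stop 3-stop 5-Base: 18+14+4+13+6+14 = 69
Base-stop 1-stop 2-stop 4-stop 5-stop 3-Base: 18+14+4+7+6+21 = 70
Base-stop 1-stop 2-stop 5-stop 3-stop 4-Base: 18+14+11+6+13+9 = 71
Base-stop 1-stop 2-stop 5-stop 4-stop 3-Base: 18+14+11+7+13+21 = 84
Base-stop 1-stop 3-stop 2-stop 4-stop 5-Base: 18+4+17+4+7+14 = 64
Base-stop 1-stop 3-stop 2-stop 5-stop 4-Base: 18+4+17+11+7+9 = 66
Base-stop 1-stop 3-stop 4-stop 2-stop 5-Base: 18+4+13+4+11+14 = 64
Base-stop 1-stop 3-stop 4-stop 5-stop 2-Base: 18+4+13+7+11+7 = 60
Base-stop 1-stop 3-stop 5-stop 2-stop 4-Base: 18+4+6+11+4+9 = 52
Base-stop 1-stop 3-stop 5-stop 4-stop 2-Base: 18+4+6+7+4+7 = 46
Base-stop 1-stop 4-stop 2-stop 3-stop 5-Base: 18+10+4+17+6+14 = 69
Base-stop 1-stop 4-stop 2-stop 5-stop 3-Base: 18+10+4+11+6+21 = 70
… (46 more)
Base-stop 2-stop 4-stop 1-stop 3-stop 5-Base: 7+4+10+4+6+14 = 45  ← best
The minimum is 45.
One optimal route: Base → stop 2 → stop 4 → stop 1 → stop 3 → stop 5 → Base (or its reverse).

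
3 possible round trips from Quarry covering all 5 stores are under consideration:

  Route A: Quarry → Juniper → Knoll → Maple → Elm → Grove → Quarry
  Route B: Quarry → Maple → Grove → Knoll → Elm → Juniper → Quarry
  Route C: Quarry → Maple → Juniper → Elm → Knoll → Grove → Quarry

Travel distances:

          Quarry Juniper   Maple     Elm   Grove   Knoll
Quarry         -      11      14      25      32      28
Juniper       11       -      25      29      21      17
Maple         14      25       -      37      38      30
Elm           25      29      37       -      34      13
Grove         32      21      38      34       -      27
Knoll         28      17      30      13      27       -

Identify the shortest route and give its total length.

Shortest is Route B, total 132.

Route A: 11 + 17 + 30 + 37 + 34 + 32 = 161
Route B: 14 + 38 + 27 + 13 + 29 + 11 = 132
Route C: 14 + 25 + 29 + 13 + 27 + 32 = 140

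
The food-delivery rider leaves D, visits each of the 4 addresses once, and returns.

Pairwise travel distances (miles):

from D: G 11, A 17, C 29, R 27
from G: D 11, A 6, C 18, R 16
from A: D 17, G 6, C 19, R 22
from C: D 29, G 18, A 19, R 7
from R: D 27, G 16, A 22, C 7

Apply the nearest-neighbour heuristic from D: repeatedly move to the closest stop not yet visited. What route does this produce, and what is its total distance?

From D: distances to unvisited — G=11, A=17, R=27, C=29. Nearest is G (11).
From G: distances to unvisited — A=6, R=16, C=18. Nearest is A (6).
From A: distances to unvisited — C=19, R=22. Nearest is C (19).
From C: distances to unvisited — R=7. Nearest is R (7).
Return R→D: 27.
Total = 11 + 6 + 19 + 7 + 27 = 70.

70 miles along D → G → A → C → R → D.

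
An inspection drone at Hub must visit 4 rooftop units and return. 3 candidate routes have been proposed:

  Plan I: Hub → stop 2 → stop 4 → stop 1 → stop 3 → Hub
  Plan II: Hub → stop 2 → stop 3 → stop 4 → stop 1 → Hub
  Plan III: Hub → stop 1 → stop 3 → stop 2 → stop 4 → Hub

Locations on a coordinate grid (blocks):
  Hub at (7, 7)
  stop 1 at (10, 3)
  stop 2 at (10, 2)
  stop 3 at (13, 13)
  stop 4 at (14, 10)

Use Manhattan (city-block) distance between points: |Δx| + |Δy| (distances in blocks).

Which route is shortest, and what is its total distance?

Shortest is Plan II, total 44 blocks.

Plan I: 8 + 12 + 11 + 13 + 12 = 56
Plan II: 8 + 14 + 4 + 11 + 7 = 44
Plan III: 7 + 13 + 14 + 12 + 10 = 56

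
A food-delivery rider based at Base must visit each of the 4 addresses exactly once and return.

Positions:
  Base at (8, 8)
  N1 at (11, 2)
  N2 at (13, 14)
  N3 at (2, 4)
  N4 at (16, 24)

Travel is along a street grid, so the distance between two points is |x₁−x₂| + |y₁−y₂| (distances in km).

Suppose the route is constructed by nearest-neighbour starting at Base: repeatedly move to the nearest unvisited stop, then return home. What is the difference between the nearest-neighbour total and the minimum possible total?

The nearest-neighbour route is 6 km longer than optimal.

Base: N1=9, N3=10, N2=11, N4=24 ⇒ N1
N1: N3=11, N2=14, N4=27 ⇒ N3
N3: N2=21, N4=34 ⇒ N2
N2: N4=13 ⇒ N4
NN route Base → N1 → N3 → N2 → N4 → Base costs 78.
Optimal: Base → N2 → N4 → N1 → N3 → Base costs 72 (by enumerating all 12 distinct tours).
Excess = 78 − 72 = 6.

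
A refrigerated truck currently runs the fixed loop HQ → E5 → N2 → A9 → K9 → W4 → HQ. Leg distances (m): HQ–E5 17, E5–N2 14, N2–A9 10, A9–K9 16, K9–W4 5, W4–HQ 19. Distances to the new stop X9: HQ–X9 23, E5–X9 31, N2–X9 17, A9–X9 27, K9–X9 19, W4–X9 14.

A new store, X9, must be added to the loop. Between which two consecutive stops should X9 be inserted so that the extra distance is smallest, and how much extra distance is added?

Adding 18 m by placing X9 on the W4–HQ leg.

Insertion cost between consecutive stops i–j is d(i,X9) + d(X9,j) − d(i,j):
  between HQ and E5: 23 + 31 − 17 = 37
  between E5 and N2: 31 + 17 − 14 = 34
  between N2 and A9: 17 + 27 − 10 = 34
  between A9 and K9: 27 + 19 − 16 = 30
  between K9 and W4: 19 + 14 − 5 = 28
  between W4 and HQ: 14 + 23 − 19 = 18
Cheapest insertion is between W4 and HQ, adding 18.
New total = 81 + 18 = 99.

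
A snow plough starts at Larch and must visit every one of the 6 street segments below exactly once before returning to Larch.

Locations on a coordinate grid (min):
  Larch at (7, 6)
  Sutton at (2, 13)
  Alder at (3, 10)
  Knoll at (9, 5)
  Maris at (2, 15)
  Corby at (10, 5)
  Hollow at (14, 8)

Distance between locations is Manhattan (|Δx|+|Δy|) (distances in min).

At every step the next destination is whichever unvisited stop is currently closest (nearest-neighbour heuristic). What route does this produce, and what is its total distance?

Total distance 44 min via the nearest-neighbour route Larch → Knoll → Corby → Hollow → Alder → Sutton → Maris → Larch.

At Larch the remaining stops are Knoll 3, Corby 4, Alder 8, Hollow 9, Sutton 12, Maris 14; go to Knoll.
At Knoll the remaining stops are Corby 1, Hollow 8, Alder 11, Sutton 15, Maris 17; go to Corby.
At Corby the remaining stops are Hollow 7, Alder 12, Sutton 16, Maris 18; go to Hollow.
At Hollow the remaining stops are Alder 13, Sutton 17, Maris 19; go to Alder.
At Alder the remaining stops are Sutton 4, Maris 6; go to Sutton.
At Sutton the remaining stops are Maris 2; go to Maris.
Return Maris→Larch: 14.
Total = 3 + 1 + 7 + 13 + 4 + 2 + 14 = 44.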